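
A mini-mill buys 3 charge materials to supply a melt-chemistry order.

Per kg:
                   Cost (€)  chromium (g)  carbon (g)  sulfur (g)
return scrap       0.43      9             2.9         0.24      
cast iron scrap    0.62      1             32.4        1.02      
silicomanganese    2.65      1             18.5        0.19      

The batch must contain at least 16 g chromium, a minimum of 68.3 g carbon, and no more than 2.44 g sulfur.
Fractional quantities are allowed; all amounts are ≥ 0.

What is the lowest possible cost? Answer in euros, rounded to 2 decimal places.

€1.89

Let x1 = kg of return scrap, x2 = kg of cast iron scrap, x3 = kg of silicomanganese.
Minimise 0.43x1 + 0.62x2 + 2.65x3 s.t.:
  9x1 + 1x2 + 1x3 ≥ 16   (chromium)
  2.9x1 + 32.4x2 + 18.5x3 ≥ 68.3   (carbon)
  0.24x1 + 1.02x2 + 0.19x3 ≤ 2.44   (sulfur)
  x1, x2, x3 ≥ 0.
The minimum-cost mix takes nothing from silicomanganese — only return scrap, cast iron scrap. There the chromium and carbon constraints are tight.
Solving gives x1 = 1.559, x2 = 1.968.
Hence cost = 0.43·1.559 + 0.62·1.968 = €1.8905.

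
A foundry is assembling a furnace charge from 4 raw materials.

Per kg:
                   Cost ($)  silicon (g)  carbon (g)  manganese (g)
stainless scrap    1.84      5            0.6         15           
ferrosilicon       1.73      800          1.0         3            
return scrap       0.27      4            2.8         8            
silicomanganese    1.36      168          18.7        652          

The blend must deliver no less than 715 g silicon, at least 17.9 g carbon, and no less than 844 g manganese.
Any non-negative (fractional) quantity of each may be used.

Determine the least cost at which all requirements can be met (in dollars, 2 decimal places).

Let x1 = kg of stainless scrap, x2 = kg of ferrosilicon, x3 = kg of return scrap, x4 = kg of silicomanganese.
min 1.84x1 + 1.73x2 + 0.27x3 + 1.36x4 s.t.:
  5x1 + 800x2 + 4x3 + 168x4 ≥ 715   (silicon)
  0.6x1 + 1x2 + 2.8x3 + 18.7x4 ≥ 17.9   (carbon)
  15x1 + 3x2 + 8x3 + 652x4 ≥ 844   (manganese)
  x1, x2, x3, x4 ≥ 0.
The cheapest feasible vertex uses only ferrosilicon, silicomanganese; stainless scrap, return scrap are not used. There the silicon and manganese constraints are tight.
Solving gives x2 = 0.6225, x4 = 1.292.
Objective = 1.73·0.6225 + 1.36·1.292 = 2.8340.

$2.83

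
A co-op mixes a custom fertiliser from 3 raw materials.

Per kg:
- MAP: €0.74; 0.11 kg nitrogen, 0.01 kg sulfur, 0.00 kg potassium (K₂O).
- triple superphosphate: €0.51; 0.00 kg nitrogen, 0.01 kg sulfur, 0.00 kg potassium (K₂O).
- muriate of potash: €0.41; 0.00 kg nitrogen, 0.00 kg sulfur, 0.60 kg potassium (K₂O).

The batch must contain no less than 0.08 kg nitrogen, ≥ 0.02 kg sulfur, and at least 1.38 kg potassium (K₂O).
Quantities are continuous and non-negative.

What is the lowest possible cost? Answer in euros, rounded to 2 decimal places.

Let x1 = kg of MAP, x2 = kg of triple superphosphate, x3 = kg of muriate of potash.
Minimise 0.74x1 + 0.51x2 + 0.41x3 subject to:
  0.11x1 ≥ 0.08   (nitrogen)
  0.01x1 + 0.01x2 ≥ 0.02   (sulfur)
  0.6x3 ≥ 1.38   (potassium (K₂O))
  x1, x2, x3 ≥ 0.
The optimal mix uses every input. The nitrogen, sulfur, potassium (K₂O) requirements are met with equality.
So MAP = 0.7273 kg, triple superphosphate = 1.273 kg, muriate of potash = 2.3 kg.
Cost = 0.74·0.7273 + 0.51·1.273 + 0.41·2.3 = 2.1304.

€2.13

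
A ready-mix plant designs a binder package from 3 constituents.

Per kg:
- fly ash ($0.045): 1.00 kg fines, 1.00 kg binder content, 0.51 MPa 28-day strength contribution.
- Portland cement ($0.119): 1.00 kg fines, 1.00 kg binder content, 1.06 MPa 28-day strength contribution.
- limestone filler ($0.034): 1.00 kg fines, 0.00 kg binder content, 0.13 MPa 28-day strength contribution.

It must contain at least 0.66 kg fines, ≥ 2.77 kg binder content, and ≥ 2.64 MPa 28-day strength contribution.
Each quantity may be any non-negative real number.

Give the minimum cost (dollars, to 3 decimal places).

Treat it as an LP. Let x1 = kg of fly ash, x2 = kg of Portland cement, x3 = kg of limestone filler.
Minimize 0.045x1 + 0.119x2 + 0.034x3 subject to:
  1x1 + 1x2 + 1x3 ≥ 0.66   (fines)
  1x1 + 1x2 ≥ 2.77   (binder content)
  0.51x1 + 1.06x2 + 0.13x3 ≥ 2.64   (28-day strength contribution)
  x1, x2, x3 ≥ 0.
The cheapest feasible vertex uses only fly ash; Portland cement, limestone filler are not used. Binding constraint: 28-day strength contribution.
So fly ash = 5.176 kg.
Total cost: 0.045·5.176 = 0.23292.

$0.233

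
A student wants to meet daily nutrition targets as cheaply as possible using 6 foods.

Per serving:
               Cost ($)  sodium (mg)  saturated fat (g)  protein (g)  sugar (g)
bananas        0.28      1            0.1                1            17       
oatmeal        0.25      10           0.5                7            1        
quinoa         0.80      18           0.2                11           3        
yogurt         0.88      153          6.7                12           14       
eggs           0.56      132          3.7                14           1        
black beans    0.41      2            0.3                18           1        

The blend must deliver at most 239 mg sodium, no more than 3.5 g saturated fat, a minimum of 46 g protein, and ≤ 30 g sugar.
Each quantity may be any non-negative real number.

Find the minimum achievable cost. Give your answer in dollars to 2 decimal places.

$1.05

Let x1 = servings of bananas, x2 = servings of oatmeal, x3 = servings of quinoa, x4 = servings of yogurt, x5 = servings of eggs, x6 = servings of black beans.
min 0.28x1 + 0.25x2 + 0.8x3 + 0.88x4 + 0.56x5 + 0.41x6 s.t.:
  1x1 + 10x2 + 18x3 + 153x4 + 132x5 + 2x6 ≤ 239   (sodium)
  0.1x1 + 0.5x2 + 0.2x3 + 6.7x4 + 3.7x5 + 0.3x6 ≤ 3.5   (saturated fat)
  1x1 + 7x2 + 11x3 + 12x4 + 14x5 + 18x6 ≥ 46   (protein)
  17x1 + 1x2 + 3x3 + 14x4 + 1x5 + 1x6 ≤ 30   (sugar)
  x1, x2, x3, x4, x5, x6 ≥ 0.
At the optimum only black beans is positive (bananas, oatmeal, quinoa, yogurt, eggs = 0). Binding constraint: protein.
That vertex is x6 = 2.556.
Total cost: 0.41·2.556 = 1.0480.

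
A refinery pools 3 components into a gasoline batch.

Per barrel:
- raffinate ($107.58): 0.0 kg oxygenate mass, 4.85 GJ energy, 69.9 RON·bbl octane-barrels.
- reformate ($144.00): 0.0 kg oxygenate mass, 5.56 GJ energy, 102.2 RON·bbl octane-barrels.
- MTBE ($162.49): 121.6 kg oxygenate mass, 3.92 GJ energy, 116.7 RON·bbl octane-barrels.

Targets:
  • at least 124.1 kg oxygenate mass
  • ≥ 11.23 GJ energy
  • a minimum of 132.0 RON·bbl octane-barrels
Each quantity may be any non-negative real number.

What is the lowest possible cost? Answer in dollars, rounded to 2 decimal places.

$326.19

This is a linear program. Let x1 = barrels of raffinate, x2 = barrels of reformate, x3 = barrels of MTBE.
min 107.58x1 + 144x2 + 162.49x3 s.t.:
  121.6x3 ≥ 124.1   (oxygenate mass)
  4.85x1 + 5.56x2 + 3.92x3 ≥ 11.23   (energy)
  69.9x1 + 102.2x2 + 116.7x3 ≥ 132   (octane-barrels)
  x1, x2, x3 ≥ 0.
At the optimum only raffinate, MTBE are positive (reformate = 0). The oxygenate mass and energy requirements are met with equality.
Optimal quantities: raffinate = 1.4906 barrels, MTBE = 1.02056 barrels.
Hence cost = 107.58·1.4906 + 162.49·1.02056 = $326.1895.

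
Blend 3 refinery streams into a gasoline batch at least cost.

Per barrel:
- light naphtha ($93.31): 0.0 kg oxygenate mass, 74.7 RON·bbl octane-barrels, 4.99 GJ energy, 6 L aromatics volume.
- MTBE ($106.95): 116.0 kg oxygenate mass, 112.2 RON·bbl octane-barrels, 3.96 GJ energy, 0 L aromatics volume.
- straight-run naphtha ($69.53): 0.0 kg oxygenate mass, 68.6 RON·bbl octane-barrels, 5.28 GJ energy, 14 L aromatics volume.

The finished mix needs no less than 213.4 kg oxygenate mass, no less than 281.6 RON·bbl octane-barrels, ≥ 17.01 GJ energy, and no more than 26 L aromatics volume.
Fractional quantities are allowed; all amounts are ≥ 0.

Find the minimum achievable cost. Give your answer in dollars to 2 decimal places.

$324.81

Set it up as a linear program. Let x1 = barrels of light naphtha, x2 = barrels of MTBE, x3 = barrels of straight-run naphtha.
Minimise 93.31x1 + 106.95x2 + 69.53x3 with:
  116x2 ≥ 213.4   (oxygenate mass)
  74.7x1 + 112.2x2 + 68.6x3 ≥ 281.6   (octane-barrels)
  4.99x1 + 3.96x2 + 5.28x3 ≥ 17.01   (energy)
  6x1 + 14x3 ≤ 26   (aromatics volume)
  x1, x2, x3 ≥ 0.
The cheapest feasible vertex uses only MTBE, straight-run naphtha; light naphtha is not used. Binding constraints: oxygenate mass and energy.
Solving gives x2 = 1.839655, x3 = 1.84185.
Hence cost = 106.95·1.839655 + 69.53·1.84185 = $324.8149.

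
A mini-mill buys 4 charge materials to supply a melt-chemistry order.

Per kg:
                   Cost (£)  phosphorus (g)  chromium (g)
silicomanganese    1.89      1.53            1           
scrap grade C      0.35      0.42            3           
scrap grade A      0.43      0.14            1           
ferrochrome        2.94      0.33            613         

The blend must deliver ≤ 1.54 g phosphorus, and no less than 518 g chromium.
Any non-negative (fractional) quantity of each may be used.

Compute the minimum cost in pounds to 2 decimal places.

Treat it as an LP. Let x1 = kg of silicomanganese, x2 = kg of scrap grade C, x3 = kg of scrap grade A, x4 = kg of ferrochrome.
Minimise 1.89x1 + 0.35x2 + 0.43x3 + 2.94x4 subject to:
  1.53x1 + 0.42x2 + 0.14x3 + 0.33x4 ≤ 1.54   (phosphorus)
  1x1 + 3x2 + 1x3 + 613x4 ≥ 518   (chromium)
  x1, x2, x3, x4 ≥ 0.
The optimal basis is {ferrochrome}; silicomanganese, scrap grade C, scrap grade A drop out. Binding constraint: chromium.
Optimal quantities: ferrochrome = 0.845 kg.
Total cost: 2.94·0.845 = 2.4843.

£2.48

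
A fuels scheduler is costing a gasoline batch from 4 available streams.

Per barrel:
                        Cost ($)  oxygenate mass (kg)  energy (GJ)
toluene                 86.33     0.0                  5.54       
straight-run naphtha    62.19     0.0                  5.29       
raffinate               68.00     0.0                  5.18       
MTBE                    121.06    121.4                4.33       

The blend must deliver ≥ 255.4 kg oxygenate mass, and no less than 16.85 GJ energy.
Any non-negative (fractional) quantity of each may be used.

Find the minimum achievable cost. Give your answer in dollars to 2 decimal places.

Let x1 = barrels of toluene, x2 = barrels of straight-run naphtha, x3 = barrels of raffinate, x4 = barrels of MTBE.
Minimize 86.33x1 + 62.19x2 + 68x3 + 121.06x4 with:
  121.4x4 ≥ 255.4   (oxygenate mass)
  5.54x1 + 5.29x2 + 5.18x3 + 4.33x4 ≥ 16.85   (energy)
  x1, x2, x3, x4 ≥ 0.
At the optimum only straight-run naphtha, MTBE are positive (toluene, raffinate = 0). There the oxygenate mass and energy constraints are tight.
That vertex is x2 = 1.46325, x4 = 2.10379.
Cost = 62.19·1.46325 + 121.06·2.10379 = 345.6843.

$345.68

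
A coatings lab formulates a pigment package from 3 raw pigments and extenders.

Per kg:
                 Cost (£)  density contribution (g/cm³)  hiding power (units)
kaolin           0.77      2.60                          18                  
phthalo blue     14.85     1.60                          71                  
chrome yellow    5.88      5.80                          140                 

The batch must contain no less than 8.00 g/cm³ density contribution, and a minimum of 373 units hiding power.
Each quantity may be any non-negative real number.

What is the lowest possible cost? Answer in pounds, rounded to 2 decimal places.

£15.67

Let x1 = kg of kaolin, x2 = kg of phthalo blue, x3 = kg of chrome yellow.
min 0.77x1 + 14.85x2 + 5.88x3 s.t.:
  2.6x1 + 1.6x2 + 5.8x3 ≥ 8   (density contribution)
  18x1 + 71x2 + 140x3 ≥ 373   (hiding power)
  x1, x2, x3 ≥ 0.
The optimal basis is {chrome yellow}; kaolin, phthalo blue drop out. Binding constraint: hiding power.
Solving gives x3 = 2.6643.
Cost = 5.88·2.6643 = 15.6661.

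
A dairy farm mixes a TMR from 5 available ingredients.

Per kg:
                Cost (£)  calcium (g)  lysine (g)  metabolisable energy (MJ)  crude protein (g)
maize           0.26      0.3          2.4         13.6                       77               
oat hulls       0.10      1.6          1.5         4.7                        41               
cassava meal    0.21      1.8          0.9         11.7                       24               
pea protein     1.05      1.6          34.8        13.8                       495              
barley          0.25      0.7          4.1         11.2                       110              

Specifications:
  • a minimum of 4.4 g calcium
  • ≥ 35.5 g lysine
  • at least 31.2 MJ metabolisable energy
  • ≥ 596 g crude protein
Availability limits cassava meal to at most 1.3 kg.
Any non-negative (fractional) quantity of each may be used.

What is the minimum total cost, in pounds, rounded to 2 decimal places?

This is a linear program. Let x1 = kg of maize, x2 = kg of oat hulls, x3 = kg of cassava meal, x4 = kg of pea protein, x5 = kg of barley.
Minimise 0.26x1 + 0.1x2 + 0.21x3 + 1.05x4 + 0.25x5 subject to:
  0.3x1 + 1.6x2 + 1.8x3 + 1.6x4 + 0.7x5 ≥ 4.4   (calcium)
  2.4x1 + 1.5x2 + 0.9x3 + 34.8x4 + 4.1x5 ≥ 35.5   (lysine)
  13.6x1 + 4.7x2 + 11.7x3 + 13.8x4 + 11.2x5 ≥ 31.2   (metabolisable energy)
  77x1 + 41x2 + 24x3 + 495x4 + 110x5 ≥ 596   (crude protein)
  x3 ≤ 1.3
  x1, x2, x3, x4, x5 ≥ 0.
At the optimum only oat hulls, pea protein, barley are positive (maize, cassava meal = 0). The calcium, metabolisable energy, crude protein requirements are met with equality.
So oat hulls = 1.409 kg, pea protein = 0.8258 kg, barley = 1.177 kg.
Objective = 0.1·1.409 + 1.05·0.8258 + 0.25·1.177 = 1.3022.

£1.30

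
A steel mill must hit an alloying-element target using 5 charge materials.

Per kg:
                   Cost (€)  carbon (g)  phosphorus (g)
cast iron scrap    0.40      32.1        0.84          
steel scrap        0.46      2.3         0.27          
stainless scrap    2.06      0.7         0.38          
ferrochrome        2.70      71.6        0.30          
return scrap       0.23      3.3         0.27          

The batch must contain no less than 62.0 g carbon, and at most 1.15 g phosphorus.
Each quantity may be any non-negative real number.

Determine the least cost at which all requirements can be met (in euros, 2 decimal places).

Let x1 = kg of cast iron scrap, x2 = kg of steel scrap, x3 = kg of stainless scrap, x4 = kg of ferrochrome, x5 = kg of return scrap.
min 0.4x1 + 0.46x2 + 2.06x3 + 2.7x4 + 0.23x5 with:
  32.1x1 + 2.3x2 + 0.7x3 + 71.6x4 + 3.3x5 ≥ 62   (carbon)
  0.84x1 + 0.27x2 + 0.38x3 + 0.3x4 + 0.27x5 ≤ 1.15   (phosphorus)
  x1, x2, x3, x4, x5 ≥ 0.
The optimal basis is {cast iron scrap, ferrochrome}; steel scrap, stainless scrap, return scrap drop out. The carbon and phosphorus requirements are met with equality.
That vertex is x1 = 1.262, x4 = 0.3002.
Hence cost = 0.4·1.262 + 2.7·0.3002 = €1.3153.

€1.32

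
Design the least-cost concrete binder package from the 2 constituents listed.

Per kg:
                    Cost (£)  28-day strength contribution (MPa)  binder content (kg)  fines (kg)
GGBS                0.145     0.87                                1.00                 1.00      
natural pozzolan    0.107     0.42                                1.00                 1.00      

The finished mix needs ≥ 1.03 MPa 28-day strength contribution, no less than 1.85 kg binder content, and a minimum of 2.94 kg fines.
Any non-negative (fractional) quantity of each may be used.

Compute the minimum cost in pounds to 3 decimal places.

£0.315

Let x1 = kg of GGBS, x2 = kg of natural pozzolan.
Minimize 0.145x1 + 0.107x2 s.t.:
  0.87x1 + 0.42x2 ≥ 1.03   (28-day strength contribution)
  1x1 + 1x2 ≥ 1.85   (binder content)
  1x1 + 1x2 ≥ 2.94   (fines)
  x1, x2 ≥ 0.
The optimal basis is {natural pozzolan}; GGBS drops out. Binding constraint: fines.
Optimal quantities: natural pozzolan = 2.94 kg.
Objective = 0.107·2.94 = 0.31458.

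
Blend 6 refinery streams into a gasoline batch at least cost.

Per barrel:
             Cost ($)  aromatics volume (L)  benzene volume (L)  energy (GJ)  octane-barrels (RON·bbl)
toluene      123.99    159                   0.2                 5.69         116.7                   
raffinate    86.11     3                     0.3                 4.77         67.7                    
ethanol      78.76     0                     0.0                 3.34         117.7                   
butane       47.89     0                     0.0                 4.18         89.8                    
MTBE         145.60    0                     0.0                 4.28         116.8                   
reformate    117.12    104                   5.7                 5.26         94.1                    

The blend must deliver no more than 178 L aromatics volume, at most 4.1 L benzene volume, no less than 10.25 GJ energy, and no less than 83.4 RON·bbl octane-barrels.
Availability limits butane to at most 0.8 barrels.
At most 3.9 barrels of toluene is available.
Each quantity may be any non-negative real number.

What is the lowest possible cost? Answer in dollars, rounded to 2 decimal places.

$162.98

Let x1 = barrels of toluene, x2 = barrels of raffinate, x3 = barrels of ethanol, x4 = barrels of butane, x5 = barrels of MTBE, x6 = barrels of reformate.
Minimize 123.99x1 + 86.11x2 + 78.76x3 + 47.89x4 + 145.6x5 + 117.12x6 with:
  159x1 + 3x2 + 104x6 ≤ 178   (aromatics volume)
  0.2x1 + 0.3x2 + 5.7x6 ≤ 4.1   (benzene volume)
  5.69x1 + 4.77x2 + 3.34x3 + 4.18x4 + 4.28x5 + 5.26x6 ≥ 10.25   (energy)
  116.7x1 + 67.7x2 + 117.7x3 + 89.8x4 + 116.8x5 + 94.1x6 ≥ 83.4   (octane-barrels)
  x4 ≤ 0.8
  x1 ≤ 3.9
  x1, x2, x3, x4, x5, x6 ≥ 0.
The optimal basis is {raffinate, butane}; toluene, ethanol, MTBE, reformate drop out. There the energy and the butane cap constraints are tight.
So raffinate = 1.4478 barrels, butane = 0.8 barrels.
Hence cost = 86.11·1.4478 + 47.89·0.8 = $162.9821.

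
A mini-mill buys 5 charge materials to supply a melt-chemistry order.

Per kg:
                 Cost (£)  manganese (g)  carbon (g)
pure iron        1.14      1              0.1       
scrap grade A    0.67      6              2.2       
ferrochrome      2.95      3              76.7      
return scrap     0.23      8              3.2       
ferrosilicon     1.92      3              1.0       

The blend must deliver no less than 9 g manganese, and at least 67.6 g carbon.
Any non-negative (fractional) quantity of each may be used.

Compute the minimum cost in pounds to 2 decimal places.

This is a linear program. Let x1 = kg of pure iron, x2 = kg of scrap grade A, x3 = kg of ferrochrome, x4 = kg of return scrap, x5 = kg of ferrosilicon.
min 1.14x1 + 0.67x2 + 2.95x3 + 0.23x4 + 1.92x5 subject to:
  1x1 + 6x2 + 3x3 + 8x4 + 3x5 ≥ 9   (manganese)
  0.1x1 + 2.2x2 + 76.7x3 + 3.2x4 + 1x5 ≥ 67.6   (carbon)
  x1, x2, x3, x4, x5 ≥ 0.
The cheapest feasible vertex uses only ferrochrome, return scrap; pure iron, scrap grade A, ferrosilicon are not used. The manganese and carbon requirements are met with equality.
So ferrochrome = 0.8477 kg, return scrap = 0.8071 kg.
Objective = 2.95·0.8477 + 0.23·0.8071 = 2.6863.

£2.69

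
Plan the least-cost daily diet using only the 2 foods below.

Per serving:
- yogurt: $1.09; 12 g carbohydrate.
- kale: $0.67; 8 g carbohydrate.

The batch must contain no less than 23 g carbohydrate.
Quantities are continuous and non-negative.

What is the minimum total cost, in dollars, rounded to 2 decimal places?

Set it up as a linear program. Let x1 = servings of yogurt, x2 = servings of kale.
Minimise 1.09x1 + 0.67x2 subject to:
  12x1 + 8x2 ≥ 23   (carbohydrate)
  x1, x2 ≥ 0.
The cheapest feasible vertex uses only kale; yogurt is not used. There the carbohydrate constraint is tight.
Solving gives x2 = 2.875.
Cost = 0.67·2.875 = 1.9263.

$1.93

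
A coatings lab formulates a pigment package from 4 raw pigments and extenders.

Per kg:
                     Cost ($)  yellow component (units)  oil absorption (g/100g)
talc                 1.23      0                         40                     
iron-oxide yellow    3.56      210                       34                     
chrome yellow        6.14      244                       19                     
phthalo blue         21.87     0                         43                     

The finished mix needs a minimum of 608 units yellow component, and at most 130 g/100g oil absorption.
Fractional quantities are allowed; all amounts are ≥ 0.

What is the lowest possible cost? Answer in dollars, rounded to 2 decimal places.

$10.31

Treat it as an LP. Let x1 = kg of talc, x2 = kg of iron-oxide yellow, x3 = kg of chrome yellow, x4 = kg of phthalo blue.
min 1.23x1 + 3.56x2 + 6.14x3 + 21.87x4 subject to:
  210x2 + 244x3 ≥ 608   (yellow component)
  40x1 + 34x2 + 19x3 + 43x4 ≤ 130   (oil absorption)
  x1, x2, x3, x4 ≥ 0.
The minimum-cost mix takes nothing from talc, chrome yellow, phthalo blue — only iron-oxide yellow. Binding constraint: yellow component.
So iron-oxide yellow = 2.895 kg.
Total cost: 3.56·2.895 = 10.3062.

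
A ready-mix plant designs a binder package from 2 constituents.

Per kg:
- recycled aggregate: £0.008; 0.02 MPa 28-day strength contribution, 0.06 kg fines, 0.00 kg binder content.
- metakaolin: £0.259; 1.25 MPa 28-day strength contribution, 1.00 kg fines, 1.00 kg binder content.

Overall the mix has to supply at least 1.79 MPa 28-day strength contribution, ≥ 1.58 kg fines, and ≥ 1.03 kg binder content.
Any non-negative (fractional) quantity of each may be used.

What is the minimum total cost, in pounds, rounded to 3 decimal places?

£0.384

Let x1 = kg of recycled aggregate, x2 = kg of metakaolin.
Minimise 0.008x1 + 0.259x2 with:
  0.02x1 + 1.25x2 ≥ 1.79   (28-day strength contribution)
  0.06x1 + 1x2 ≥ 1.58   (fines)
  1x2 ≥ 1.03   (binder content)
  x1, x2 ≥ 0.
Both inputs are positive at the optimum. There the 28-day strength contribution and fines constraints are tight.
Solving gives x1 = 3.364, x2 = 1.378.
Cost = 0.008·3.364 + 0.259·1.378 = 0.38381.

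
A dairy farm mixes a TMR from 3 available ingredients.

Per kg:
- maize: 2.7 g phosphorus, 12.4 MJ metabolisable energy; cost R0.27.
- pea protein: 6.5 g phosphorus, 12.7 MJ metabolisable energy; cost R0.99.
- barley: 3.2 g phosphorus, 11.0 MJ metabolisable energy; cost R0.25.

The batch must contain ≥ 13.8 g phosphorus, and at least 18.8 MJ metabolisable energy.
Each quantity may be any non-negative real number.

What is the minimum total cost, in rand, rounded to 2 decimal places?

R1.08

Set it up as a linear program. Let x1 = kg of maize, x2 = kg of pea protein, x3 = kg of barley.
Minimise 0.27x1 + 0.99x2 + 0.25x3 with:
  2.7x1 + 6.5x2 + 3.2x3 ≥ 13.8   (phosphorus)
  12.4x1 + 12.7x2 + 11x3 ≥ 18.8   (metabolisable energy)
  x1, x2, x3 ≥ 0.
The optimal basis is {barley}; maize, pea protein drop out. Binding constraint: phosphorus.
Solving gives x3 = 4.312.
Hence cost = 0.25·4.312 = R1.0780.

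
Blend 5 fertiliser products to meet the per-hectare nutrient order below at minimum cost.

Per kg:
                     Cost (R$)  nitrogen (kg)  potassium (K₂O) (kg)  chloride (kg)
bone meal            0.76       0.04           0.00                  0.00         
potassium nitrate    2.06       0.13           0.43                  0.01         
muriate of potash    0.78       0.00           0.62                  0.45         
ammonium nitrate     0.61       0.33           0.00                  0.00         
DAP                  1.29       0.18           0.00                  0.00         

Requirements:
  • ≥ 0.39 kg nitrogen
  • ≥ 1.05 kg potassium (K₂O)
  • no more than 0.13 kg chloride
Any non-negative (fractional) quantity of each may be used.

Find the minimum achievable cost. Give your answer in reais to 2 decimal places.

R$4.72

Let x1 = kg of bone meal, x2 = kg of potassium nitrate, x3 = kg of muriate of potash, x4 = kg of ammonium nitrate, x5 = kg of DAP.
Minimize 0.76x1 + 2.06x2 + 0.78x3 + 0.61x4 + 1.29x5 s.t.:
  0.04x1 + 0.13x2 + 0.33x4 + 0.18x5 ≥ 0.39   (nitrogen)
  0.43x2 + 0.62x3 ≥ 1.05   (potassium (K₂O))
  0.01x2 + 0.45x3 ≤ 0.13   (chloride)
  x1, x2, x3, x4, x5 ≥ 0.
At the optimum only potassium nitrate, muriate of potash, ammonium nitrate are positive (bone meal, DAP = 0). The nitrogen, potassium (K₂O), chloride requirements are met with equality.
That vertex is x2 = 2.092, x3 = 0.2424, x4 = 0.3576.
Hence cost = 2.06·2.092 + 0.78·0.2424 + 0.61·0.3576 = R$4.7167.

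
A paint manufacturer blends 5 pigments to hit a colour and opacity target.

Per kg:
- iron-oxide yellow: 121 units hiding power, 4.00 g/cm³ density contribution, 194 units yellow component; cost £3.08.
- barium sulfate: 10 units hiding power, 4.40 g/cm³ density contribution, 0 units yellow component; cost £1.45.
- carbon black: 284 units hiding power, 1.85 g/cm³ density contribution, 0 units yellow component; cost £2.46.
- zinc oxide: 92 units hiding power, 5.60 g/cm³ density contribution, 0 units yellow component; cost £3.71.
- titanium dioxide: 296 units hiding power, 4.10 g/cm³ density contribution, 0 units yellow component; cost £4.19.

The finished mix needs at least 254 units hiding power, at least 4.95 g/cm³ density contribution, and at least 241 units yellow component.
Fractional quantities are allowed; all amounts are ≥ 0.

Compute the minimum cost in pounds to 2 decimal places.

Let x1 = kg of iron-oxide yellow, x2 = kg of barium sulfate, x3 = kg of carbon black, x4 = kg of zinc oxide, x5 = kg of titanium dioxide.
Minimize 3.08x1 + 1.45x2 + 2.46x3 + 3.71x4 + 4.19x5 with:
  121x1 + 10x2 + 284x3 + 92x4 + 296x5 ≥ 254   (hiding power)
  4x1 + 4.4x2 + 1.85x3 + 5.6x4 + 4.1x5 ≥ 4.95   (density contribution)
  194x1 ≥ 241   (yellow component)
  x1, x2, x3, x4, x5 ≥ 0.
The optimal basis is {iron-oxide yellow, carbon black}; barium sulfate, zinc oxide, titanium dioxide drop out. The hiding power and yellow component requirements are met with equality.
So iron-oxide yellow = 1.242 kg, carbon black = 0.3651 kg.
Total cost: 3.08·1.242 + 2.46·0.3651 = 4.7235.

£4.72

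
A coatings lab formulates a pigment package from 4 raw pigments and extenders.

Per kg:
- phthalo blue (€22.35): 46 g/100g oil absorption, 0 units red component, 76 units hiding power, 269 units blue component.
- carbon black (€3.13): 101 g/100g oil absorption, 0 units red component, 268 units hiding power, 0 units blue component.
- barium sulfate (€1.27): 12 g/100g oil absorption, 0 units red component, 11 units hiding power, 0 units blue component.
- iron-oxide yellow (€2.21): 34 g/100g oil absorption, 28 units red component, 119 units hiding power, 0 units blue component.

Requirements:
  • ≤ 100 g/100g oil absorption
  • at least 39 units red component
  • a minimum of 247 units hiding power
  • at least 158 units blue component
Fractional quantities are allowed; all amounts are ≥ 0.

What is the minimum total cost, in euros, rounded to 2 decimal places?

This is a linear program. Let x1 = kg of phthalo blue, x2 = kg of carbon black, x3 = kg of barium sulfate, x4 = kg of iron-oxide yellow.
Minimize 22.35x1 + 3.13x2 + 1.27x3 + 2.21x4 subject to:
  46x1 + 101x2 + 12x3 + 34x4 ≤ 100   (oil absorption)
  28x4 ≥ 39   (red component)
  76x1 + 268x2 + 11x3 + 119x4 ≥ 247   (hiding power)
  269x1 ≥ 158   (blue component)
  x1, x2, x3, x4 ≥ 0.
The minimum-cost mix takes nothing from barium sulfate — only phthalo blue, carbon black, iron-oxide yellow. There the red component, hiding power, blue component constraints are tight.
Solving gives x1 = 0.5874, x2 = 0.1366, x4 = 1.393.
Total cost: 22.35·0.5874 + 3.13·0.1366 + 2.21·1.393 = 16.6345.

€16.63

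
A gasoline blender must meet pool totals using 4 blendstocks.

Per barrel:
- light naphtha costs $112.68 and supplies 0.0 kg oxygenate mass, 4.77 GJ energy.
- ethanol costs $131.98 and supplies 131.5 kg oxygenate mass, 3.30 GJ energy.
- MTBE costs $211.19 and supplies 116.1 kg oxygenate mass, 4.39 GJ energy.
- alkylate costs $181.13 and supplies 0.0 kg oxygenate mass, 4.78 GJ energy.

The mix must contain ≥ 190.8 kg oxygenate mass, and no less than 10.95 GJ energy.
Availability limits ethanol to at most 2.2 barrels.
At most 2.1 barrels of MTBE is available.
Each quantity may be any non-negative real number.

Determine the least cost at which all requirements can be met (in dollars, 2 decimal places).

This is a linear program. Let x1 = barrels of light naphtha, x2 = barrels of ethanol, x3 = barrels of MTBE, x4 = barrels of alkylate.
Minimise 112.68x1 + 131.98x2 + 211.19x3 + 181.13x4 subject to:
  131.5x2 + 116.1x3 ≥ 190.8   (oxygenate mass)
  4.77x1 + 3.3x2 + 4.39x3 + 4.78x4 ≥ 10.95   (energy)
  x2 ≤ 2.2
  x3 ≤ 2.1
  x1, x2, x3, x4 ≥ 0.
The cheapest feasible vertex uses only light naphtha, ethanol; MTBE, alkylate are not used. There the oxygenate mass and energy constraints are tight.
Optimal quantities: light naphtha = 1.2918 barrels, ethanol = 1.451 barrels.
Total cost: 112.68·1.2918 + 131.98·1.451 = 337.0630.

$337.06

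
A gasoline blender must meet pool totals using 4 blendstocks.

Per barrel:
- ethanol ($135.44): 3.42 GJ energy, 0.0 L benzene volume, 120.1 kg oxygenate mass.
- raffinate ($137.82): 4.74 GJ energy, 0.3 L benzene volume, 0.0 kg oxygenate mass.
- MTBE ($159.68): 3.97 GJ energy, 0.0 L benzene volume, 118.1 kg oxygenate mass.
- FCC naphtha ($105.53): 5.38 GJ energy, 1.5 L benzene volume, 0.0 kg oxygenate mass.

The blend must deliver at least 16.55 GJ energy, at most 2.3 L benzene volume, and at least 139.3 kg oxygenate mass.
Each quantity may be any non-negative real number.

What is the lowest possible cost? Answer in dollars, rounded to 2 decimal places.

Set it up as a linear program. Let x1 = barrels of ethanol, x2 = barrels of raffinate, x3 = barrels of MTBE, x4 = barrels of FCC naphtha.
Minimise 135.44x1 + 137.82x2 + 159.68x3 + 105.53x4 subject to:
  3.42x1 + 4.74x2 + 3.97x3 + 5.38x4 ≥ 16.55   (energy)
  0.3x2 + 1.5x4 ≤ 2.3   (benzene volume)
  120.1x1 + 118.1x3 ≥ 139.3   (oxygenate mass)
  x1, x2, x3, x4 ≥ 0.
The minimum-cost mix takes nothing from MTBE — only ethanol, raffinate, FCC naphtha. The energy, benzene volume, oxygenate mass requirements are met with equality.
That vertex is x1 = 1.1599, x2 = 1.1828, x4 = 1.2968.
Total cost: 135.44·1.1599 + 137.82·1.1828 + 105.53·1.2968 = 456.9617.

$456.96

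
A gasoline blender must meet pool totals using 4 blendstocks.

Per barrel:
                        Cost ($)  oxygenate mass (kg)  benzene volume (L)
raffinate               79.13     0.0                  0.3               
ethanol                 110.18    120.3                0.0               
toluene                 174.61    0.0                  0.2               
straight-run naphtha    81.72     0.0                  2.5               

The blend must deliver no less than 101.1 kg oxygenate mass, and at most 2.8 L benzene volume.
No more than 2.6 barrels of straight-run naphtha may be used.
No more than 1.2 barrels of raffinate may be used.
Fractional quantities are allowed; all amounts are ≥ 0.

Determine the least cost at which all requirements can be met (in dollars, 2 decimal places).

$92.60

This is a linear program. Let x1 = barrels of raffinate, x2 = barrels of ethanol, x3 = barrels of toluene, x4 = barrels of straight-run naphtha.
Minimize 79.13x1 + 110.18x2 + 174.61x3 + 81.72x4 s.t.:
  120.3x2 ≥ 101.1   (oxygenate mass)
  0.3x1 + 0.2x3 + 2.5x4 ≤ 2.8   (benzene volume)
  x4 ≤ 2.6
  x1 ≤ 1.2
  x1, x2, x3, x4 ≥ 0.
The minimum-cost mix takes nothing from raffinate, toluene, straight-run naphtha — only ethanol. There the oxygenate mass constraint is tight.
That vertex is x2 = 0.8404.
Cost = 110.18·0.8404 = 92.5953.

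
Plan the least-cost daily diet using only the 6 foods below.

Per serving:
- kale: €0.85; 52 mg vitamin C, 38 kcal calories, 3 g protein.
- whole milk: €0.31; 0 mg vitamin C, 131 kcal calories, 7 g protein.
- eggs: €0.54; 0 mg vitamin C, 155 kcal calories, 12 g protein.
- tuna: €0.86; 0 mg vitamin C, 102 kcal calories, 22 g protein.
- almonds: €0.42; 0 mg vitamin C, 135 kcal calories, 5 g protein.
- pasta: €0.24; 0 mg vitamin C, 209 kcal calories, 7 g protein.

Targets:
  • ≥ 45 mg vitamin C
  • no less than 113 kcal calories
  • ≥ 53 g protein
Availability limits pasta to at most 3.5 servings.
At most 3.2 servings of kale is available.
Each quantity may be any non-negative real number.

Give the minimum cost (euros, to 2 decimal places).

Let x1 = servings of kale, x2 = servings of whole milk, x3 = servings of eggs, x4 = servings of tuna, x5 = servings of almonds, x6 = servings of pasta.
Minimise 0.85x1 + 0.31x2 + 0.54x3 + 0.86x4 + 0.42x5 + 0.24x6 with:
  52x1 ≥ 45   (vitamin C)
  38x1 + 131x2 + 155x3 + 102x4 + 135x5 + 209x6 ≥ 113   (calories)
  3x1 + 7x2 + 12x3 + 22x4 + 5x5 + 7x6 ≥ 53   (protein)
  x6 ≤ 3.5
  x1 ≤ 3.2
  x1, x2, x3, x4, x5, x6 ≥ 0.
The optimal basis is {kale, tuna, pasta}; whole milk, eggs, almonds drop out. There the vitamin C, protein, the pasta cap constraints are tight.
So kale = 0.8654 servings, tuna = 1.177 servings, pasta = 3.5 servings.
Total cost: 0.85·0.8654 + 0.86·1.177 + 0.24·3.5 = 2.5878.

€2.59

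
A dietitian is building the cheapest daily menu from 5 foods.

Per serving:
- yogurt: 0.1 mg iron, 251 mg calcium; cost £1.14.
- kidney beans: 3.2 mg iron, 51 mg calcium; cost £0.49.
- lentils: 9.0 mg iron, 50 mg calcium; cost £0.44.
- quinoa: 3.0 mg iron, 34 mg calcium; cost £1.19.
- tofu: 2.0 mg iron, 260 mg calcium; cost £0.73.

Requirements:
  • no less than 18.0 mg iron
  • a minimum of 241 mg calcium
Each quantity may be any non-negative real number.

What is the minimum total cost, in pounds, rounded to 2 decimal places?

£1.24

This is a linear program. Let x1 = servings of yogurt, x2 = servings of kidney beans, x3 = servings of lentils, x4 = servings of quinoa, x5 = servings of tofu.
min 1.14x1 + 0.49x2 + 0.44x3 + 1.19x4 + 0.73x5 subject to:
  0.1x1 + 3.2x2 + 9x3 + 3x4 + 2x5 ≥ 18   (iron)
  251x1 + 51x2 + 50x3 + 34x4 + 260x5 ≥ 241   (calcium)
  x1, x2, x3, x4, x5 ≥ 0.
The minimum-cost mix takes nothing from yogurt, kidney beans, quinoa — only lentils, tofu. There the iron and calcium constraints are tight.
That vertex is x3 = 1.874, x5 = 0.5665.
Objective = 0.44·1.874 + 0.73·0.5665 = 1.2381.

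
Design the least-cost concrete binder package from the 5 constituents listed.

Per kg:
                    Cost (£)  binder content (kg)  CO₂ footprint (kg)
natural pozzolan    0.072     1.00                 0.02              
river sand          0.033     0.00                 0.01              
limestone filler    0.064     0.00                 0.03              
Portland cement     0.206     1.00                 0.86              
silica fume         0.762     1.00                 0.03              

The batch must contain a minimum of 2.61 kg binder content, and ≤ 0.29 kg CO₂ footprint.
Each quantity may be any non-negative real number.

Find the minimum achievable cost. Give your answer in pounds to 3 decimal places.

Treat it as an LP. Let x1 = kg of natural pozzolan, x2 = kg of river sand, x3 = kg of limestone filler, x4 = kg of Portland cement, x5 = kg of silica fume.
Minimise 0.072x1 + 0.033x2 + 0.064x3 + 0.206x4 + 0.762x5 with:
  1x1 + 1x4 + 1x5 ≥ 2.61   (binder content)
  0.02x1 + 0.01x2 + 0.03x3 + 0.86x4 + 0.03x5 ≤ 0.29   (CO₂ footprint)
  x1, x2, x3, x4, x5 ≥ 0.
The optimal basis is {natural pozzolan}; river sand, limestone filler, Portland cement, silica fume drop out. The binder content requirement is met with equality.
Optimal quantities: natural pozzolan = 2.61 kg.
Hence cost = 0.072·2.61 = £0.18792.

£0.188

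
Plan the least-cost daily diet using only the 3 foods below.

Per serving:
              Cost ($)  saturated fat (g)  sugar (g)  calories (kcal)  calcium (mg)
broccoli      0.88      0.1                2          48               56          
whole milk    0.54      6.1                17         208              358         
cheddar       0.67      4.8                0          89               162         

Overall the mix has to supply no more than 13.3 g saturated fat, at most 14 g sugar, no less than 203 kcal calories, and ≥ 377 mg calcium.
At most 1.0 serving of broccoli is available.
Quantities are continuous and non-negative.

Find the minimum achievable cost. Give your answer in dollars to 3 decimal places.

$0.785

Let x1 = servings of broccoli, x2 = servings of whole milk, x3 = servings of cheddar.
min 0.88x1 + 0.54x2 + 0.67x3 subject to:
  0.1x1 + 6.1x2 + 4.8x3 ≤ 13.3   (saturated fat)
  2x1 + 17x2 ≤ 14   (sugar)
  48x1 + 208x2 + 89x3 ≥ 203   (calories)
  56x1 + 358x2 + 162x3 ≥ 377   (calcium)
  x1 ≤ 1
  x1, x2, x3 ≥ 0.
The optimal basis is {whole milk, cheddar}; broccoli drops out. The sugar and calcium requirements are met with equality.
That vertex is x2 = 0.8235, x3 = 0.5073.
Hence cost = 0.54·0.8235 + 0.67·0.5073 = $0.78458.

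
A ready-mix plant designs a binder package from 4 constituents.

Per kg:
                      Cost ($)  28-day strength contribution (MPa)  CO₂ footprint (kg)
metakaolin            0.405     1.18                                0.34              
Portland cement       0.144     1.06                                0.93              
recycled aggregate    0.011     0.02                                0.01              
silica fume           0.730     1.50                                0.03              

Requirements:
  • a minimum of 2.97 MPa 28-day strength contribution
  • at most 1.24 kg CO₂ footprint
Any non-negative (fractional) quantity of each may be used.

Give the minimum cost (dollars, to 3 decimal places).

Treat it as an LP. Let x1 = kg of metakaolin, x2 = kg of Portland cement, x3 = kg of recycled aggregate, x4 = kg of silica fume.
Minimise 0.405x1 + 0.144x2 + 0.011x3 + 0.73x4 with:
  1.18x1 + 1.06x2 + 0.02x3 + 1.5x4 ≥ 2.97   (28-day strength contribution)
  0.34x1 + 0.93x2 + 0.01x3 + 0.03x4 ≤ 1.24   (CO₂ footprint)
  x1, x2, x3, x4 ≥ 0.
The cheapest feasible vertex uses only metakaolin, Portland cement; recycled aggregate, silica fume are not used. There the 28-day strength contribution and CO₂ footprint constraints are tight.
Solving gives x1 = 1.964, x2 = 0.6152.
Cost = 0.405·1.964 + 0.144·0.6152 = 0.88401.

$0.884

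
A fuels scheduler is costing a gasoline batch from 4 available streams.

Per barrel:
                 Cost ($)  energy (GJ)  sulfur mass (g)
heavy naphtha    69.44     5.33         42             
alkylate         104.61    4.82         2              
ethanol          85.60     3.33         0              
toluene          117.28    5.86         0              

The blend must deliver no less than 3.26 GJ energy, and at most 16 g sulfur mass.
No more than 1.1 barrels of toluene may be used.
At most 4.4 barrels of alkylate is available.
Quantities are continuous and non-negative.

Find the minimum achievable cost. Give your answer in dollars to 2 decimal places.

Treat it as an LP. Let x1 = barrels of heavy naphtha, x2 = barrels of alkylate, x3 = barrels of ethanol, x4 = barrels of toluene.
min 69.44x1 + 104.61x2 + 85.6x3 + 117.28x4 s.t.:
  5.33x1 + 4.82x2 + 3.33x3 + 5.86x4 ≥ 3.26   (energy)
  42x1 + 2x2 ≤ 16   (sulfur mass)
  x4 ≤ 1.1
  x2 ≤ 4.4
  x1, x2, x3, x4 ≥ 0.
The minimum-cost mix takes nothing from alkylate, ethanol — only heavy naphtha, toluene. Binding constraints: energy and sulfur mass.
Solving gives x1 = 0.381, x4 = 0.2098.
Cost = 69.44·0.381 + 117.28·0.2098 = 51.0620.

$51.06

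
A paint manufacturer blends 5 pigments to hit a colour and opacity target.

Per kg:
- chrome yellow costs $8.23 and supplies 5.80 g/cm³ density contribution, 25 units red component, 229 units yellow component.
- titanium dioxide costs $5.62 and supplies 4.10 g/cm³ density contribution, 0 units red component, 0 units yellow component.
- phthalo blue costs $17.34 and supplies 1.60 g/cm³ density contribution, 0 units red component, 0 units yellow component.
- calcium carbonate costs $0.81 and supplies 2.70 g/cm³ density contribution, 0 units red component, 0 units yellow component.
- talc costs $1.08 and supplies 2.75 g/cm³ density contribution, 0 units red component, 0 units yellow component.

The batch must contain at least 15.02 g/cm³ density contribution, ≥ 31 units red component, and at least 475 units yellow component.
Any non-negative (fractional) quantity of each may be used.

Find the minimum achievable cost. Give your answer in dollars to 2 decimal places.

Set it up as a linear program. Let x1 = kg of chrome yellow, x2 = kg of titanium dioxide, x3 = kg of phthalo blue, x4 = kg of calcium carbonate, x5 = kg of talc.
Minimize 8.23x1 + 5.62x2 + 17.34x3 + 0.81x4 + 1.08x5 with:
  5.8x1 + 4.1x2 + 1.6x3 + 2.7x4 + 2.75x5 ≥ 15.02   (density contribution)
  25x1 ≥ 31   (red component)
  229x1 ≥ 475   (yellow component)
  x1, x2, x3, x4, x5 ≥ 0.
At the optimum only chrome yellow, calcium carbonate are positive (titanium dioxide, phthalo blue, talc = 0). There the density contribution and yellow component constraints are tight.
Solving gives x1 = 2.074, x4 = 1.107.
Objective = 8.23·2.074 + 0.81·1.107 = 17.9657.

$17.97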